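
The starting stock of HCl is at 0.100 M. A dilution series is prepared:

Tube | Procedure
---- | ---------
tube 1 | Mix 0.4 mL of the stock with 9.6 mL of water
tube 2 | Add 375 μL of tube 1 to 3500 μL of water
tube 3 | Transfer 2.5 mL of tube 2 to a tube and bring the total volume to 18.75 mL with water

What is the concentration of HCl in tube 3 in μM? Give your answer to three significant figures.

Step 1: 0.4 mL + 9.6 mL = 10 mL total → factor 10/0.4 = 25
Step 2: 375 μL + 3500 μL = 3875 μL total → factor 3875/375 = 10.333
Step 3: 2.5 mL brought to 18.75 mL → factor 18.75/2.5 = 7.5
Overall dilution factor = 25 × 10.333 × 7.5 = 1937.5
Final = 0.100 M / 1937.5 = 5.161 × 10^-5 M = 51.6 μM

51.6 μM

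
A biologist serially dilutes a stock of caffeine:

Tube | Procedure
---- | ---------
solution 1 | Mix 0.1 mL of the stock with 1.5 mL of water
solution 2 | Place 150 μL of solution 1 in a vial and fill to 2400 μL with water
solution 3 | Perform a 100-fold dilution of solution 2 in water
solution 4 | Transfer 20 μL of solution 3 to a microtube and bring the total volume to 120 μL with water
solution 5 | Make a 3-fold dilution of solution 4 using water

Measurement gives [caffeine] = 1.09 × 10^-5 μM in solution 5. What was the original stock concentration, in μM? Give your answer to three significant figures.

5.02 μM

Step 1: 0.1 mL + 1.5 mL = 1.6 mL total → factor 1.6/0.1 = 16
Step 2: 150 μL brought to 2400 μL → factor 2400/150 = 16
Step 3: 100-fold → factor 100
Step 4: 20 μL brought to 120 μL → factor 120/20 = 6
Step 5: 3-fold → factor 3
Overall dilution factor = 16 × 16 × 100 × 6 × 3 = 4.608 × 10^5
Stock = 1.09 × 10^-5 μM × 4.608 × 10^5 = 5.02 μM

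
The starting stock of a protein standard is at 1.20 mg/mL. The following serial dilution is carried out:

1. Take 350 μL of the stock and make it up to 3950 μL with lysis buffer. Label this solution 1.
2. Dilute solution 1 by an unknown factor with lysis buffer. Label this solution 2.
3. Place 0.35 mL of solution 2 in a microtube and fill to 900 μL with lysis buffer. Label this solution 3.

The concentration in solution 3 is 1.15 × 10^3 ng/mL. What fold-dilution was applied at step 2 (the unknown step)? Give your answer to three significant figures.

36.0-fold

Step 1: 350 μL brought to 3950 μL → factor 3950/350 = 11.286
Step 2: unknown factor x
Step 3: 0.35 mL brought to 900 μL → factor 0.9/0.35 = 2.5714
Product of known-step factors = 29.02
Overall factor = 1.20 mg/mL / (1.15 × 10^3 ng/mL) = 1043.5
x = 1043.5 / 29.02 = 36.0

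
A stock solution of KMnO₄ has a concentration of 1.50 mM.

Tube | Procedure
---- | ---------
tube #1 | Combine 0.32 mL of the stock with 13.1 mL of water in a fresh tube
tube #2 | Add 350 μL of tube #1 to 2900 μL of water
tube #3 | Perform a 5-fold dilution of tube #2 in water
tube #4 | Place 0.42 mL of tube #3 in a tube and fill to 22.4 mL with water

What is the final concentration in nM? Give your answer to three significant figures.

14.4 nM

Step 1: 0.32 mL + 13.1 mL = 13.42 mL total → factor 13.42/0.32 = 41.938
Step 2: 350 μL + 2900 μL = 3250 μL total → factor 3250/350 = 9.2857
Step 3: 5-fold → factor 5
Step 4: 0.42 mL brought to 22.4 mL → factor 22.4/0.42 = 53.333
Overall dilution factor = 41.938 × 9.2857 × 5 × 53.333 = 1.0385 × 10^5
Final = 1.50 mM / 1.0385 × 10^5 = 1.444 × 10^-5 mM = 14.4 nM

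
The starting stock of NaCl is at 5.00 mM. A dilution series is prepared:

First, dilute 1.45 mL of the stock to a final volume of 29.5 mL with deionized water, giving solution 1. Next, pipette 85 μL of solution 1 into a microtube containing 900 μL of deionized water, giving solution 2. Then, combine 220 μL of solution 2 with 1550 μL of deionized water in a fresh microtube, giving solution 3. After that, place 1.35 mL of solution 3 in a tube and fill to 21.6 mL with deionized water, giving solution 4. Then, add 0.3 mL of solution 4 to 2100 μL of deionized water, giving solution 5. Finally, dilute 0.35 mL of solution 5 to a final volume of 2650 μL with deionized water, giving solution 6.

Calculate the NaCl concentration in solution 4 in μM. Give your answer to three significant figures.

0.165 μM

Step 1: 1.45 mL brought to 29.5 mL → factor 29.5/1.45 = 20.345
Step 2: 85 μL + 900 μL = 985 μL total → factor 985/85 = 11.588
Step 3: 220 μL + 1550 μL = 1770 μL total → factor 1770/220 = 8.0455
Step 4: 1.35 mL brought to 21.6 mL → factor 21.6/1.35 = 16
Dilution factor through solution 4 = 20.345 × 11.588 × 8.0455 × 16 = 30349
[solution 4] = 5.00 mM / 30349 = 0.0001648 mM = 0.165 μM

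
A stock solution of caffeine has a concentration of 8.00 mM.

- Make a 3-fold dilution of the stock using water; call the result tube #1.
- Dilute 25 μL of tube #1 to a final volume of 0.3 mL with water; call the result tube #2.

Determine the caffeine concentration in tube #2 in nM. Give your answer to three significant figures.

2.22 × 10^5 nM

Step 1: 3-fold → factor 3
Step 2: 25 μL brought to 0.3 mL → factor 300/25 = 12
Overall dilution factor = 3 × 12 = 36
Final = 8.00 mM / 36 = 0.2222 mM = 2.22 × 10^5 nM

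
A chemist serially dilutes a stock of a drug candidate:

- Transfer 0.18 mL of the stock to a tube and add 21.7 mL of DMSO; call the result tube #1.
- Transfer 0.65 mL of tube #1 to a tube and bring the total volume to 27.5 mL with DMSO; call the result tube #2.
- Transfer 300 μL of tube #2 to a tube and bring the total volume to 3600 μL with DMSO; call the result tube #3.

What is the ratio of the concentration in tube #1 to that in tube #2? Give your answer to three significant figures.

Step 1: 0.18 mL + 21.7 mL = 21.88 mL total → factor 21.88/0.18 = 121.56
Step 2: 0.65 mL brought to 27.5 mL → factor 27.5/0.65 = 42.308
Dilution factor to tube #1 = 121.56; to tube #2 = 5142.7
[tube #1]/[tube #2] = (factor to tube #2)/(factor to tube #1) = 5142.7/121.56 = 42.3

42.3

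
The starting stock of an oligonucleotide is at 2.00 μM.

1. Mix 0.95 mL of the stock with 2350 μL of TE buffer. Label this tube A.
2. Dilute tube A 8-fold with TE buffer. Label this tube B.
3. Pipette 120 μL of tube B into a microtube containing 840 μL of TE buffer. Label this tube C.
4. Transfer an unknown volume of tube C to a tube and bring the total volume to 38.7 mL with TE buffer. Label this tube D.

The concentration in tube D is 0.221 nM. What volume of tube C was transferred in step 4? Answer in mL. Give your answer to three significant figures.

Step 1: 0.95 mL + 2350 μL = 3.3 mL total → factor 3.3/0.95 = 3.4737
Step 2: 8-fold → factor 8
Step 3: 120 μL + 840 μL = 960 μL total → factor 960/120 = 8
Step 4: v brought to 38.7 mL → factor = 38.7 mL/v
Product of known-step factors = 222.32
Overall factor = 2.00 μM / (0.221 nM) = 9049.8
Step-4 factor = 9049.8 / 222.32 = 40.707
v = 38.7 mL / 40.707 = 0.951 mL

0.951 mL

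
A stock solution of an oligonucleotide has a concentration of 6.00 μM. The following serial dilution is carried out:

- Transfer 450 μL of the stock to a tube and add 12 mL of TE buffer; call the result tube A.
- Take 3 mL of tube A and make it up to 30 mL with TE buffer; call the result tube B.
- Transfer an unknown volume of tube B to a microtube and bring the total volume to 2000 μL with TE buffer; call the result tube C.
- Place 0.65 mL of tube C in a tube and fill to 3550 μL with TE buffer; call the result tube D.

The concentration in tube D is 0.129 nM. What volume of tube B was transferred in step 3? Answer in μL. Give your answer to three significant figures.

Step 1: 450 μL + 12 mL = 12450 μL total → factor 12450/450 = 27.667
Step 2: 3 mL brought to 30 mL → factor 30/3 = 10
Step 3: v brought to 2000 μL → factor = 2000 μL/v
Step 4: 0.65 mL brought to 3550 μL → factor 3.55/0.65 = 5.4615
Product of known-step factors = 1511
Overall factor = 6.00 μM / (0.129 nM) = 46512
Step-3 factor = 46512 / 1511 = 30.781
v = 2000 μL / 30.781 = 65.0 μL

65.0 μL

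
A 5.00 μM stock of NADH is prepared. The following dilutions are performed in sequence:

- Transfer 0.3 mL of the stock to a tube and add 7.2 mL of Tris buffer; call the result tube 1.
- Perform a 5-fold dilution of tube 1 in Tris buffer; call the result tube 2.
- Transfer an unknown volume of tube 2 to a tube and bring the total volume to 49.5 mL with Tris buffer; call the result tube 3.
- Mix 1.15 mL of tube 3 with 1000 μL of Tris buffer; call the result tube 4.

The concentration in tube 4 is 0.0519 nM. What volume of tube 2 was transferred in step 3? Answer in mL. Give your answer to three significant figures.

0.120 mL

Step 1: 0.3 mL + 7.2 mL = 7.5 mL total → factor 7.5/0.3 = 25
Step 2: 5-fold → factor 5
Step 3: v brought to 49.5 mL → factor = 49.5 mL/v
Step 4: 1.15 mL + 1000 μL = 2.15 mL total → factor 2.15/1.15 = 1.8696
Product of known-step factors = 233.7
Overall factor = 5.00 μM / (0.0519 nM) = 96339
Step-3 factor = 96339 / 233.7 = 412.24
v = 49.5 mL / 412.24 = 0.120 mL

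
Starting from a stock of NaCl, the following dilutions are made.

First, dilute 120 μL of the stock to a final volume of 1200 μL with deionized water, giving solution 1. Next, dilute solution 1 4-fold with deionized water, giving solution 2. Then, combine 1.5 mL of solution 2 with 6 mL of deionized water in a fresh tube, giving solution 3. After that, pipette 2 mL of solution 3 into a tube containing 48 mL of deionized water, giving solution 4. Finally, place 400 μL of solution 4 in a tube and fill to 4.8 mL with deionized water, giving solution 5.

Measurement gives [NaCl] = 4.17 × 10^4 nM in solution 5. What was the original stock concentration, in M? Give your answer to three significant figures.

Step 1: 120 μL brought to 1200 μL → factor 1200/120 = 10
Step 2: 4-fold → factor 4
Step 3: 1.5 mL + 6 mL = 7.5 mL total → factor 7.5/1.5 = 5
Step 4: 2 mL + 48 mL = 50 mL total → factor 50/2 = 25
Step 5: 400 μL brought to 4.8 mL → factor 4800/400 = 12
Overall dilution factor = 10 × 4 × 5 × 25 × 12 = 60000
Stock = 4.17 × 10^4 nM × 60000 = 2.502 × 10^9 nM = 2.50 M

2.50 M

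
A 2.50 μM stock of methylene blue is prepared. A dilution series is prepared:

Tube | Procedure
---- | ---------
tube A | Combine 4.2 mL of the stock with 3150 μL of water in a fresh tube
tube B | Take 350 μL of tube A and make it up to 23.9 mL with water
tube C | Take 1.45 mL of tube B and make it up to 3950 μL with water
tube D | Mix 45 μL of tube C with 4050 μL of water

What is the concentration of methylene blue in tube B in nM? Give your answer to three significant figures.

20.9 nM

Step 1: 4.2 mL + 3150 μL = 7.35 mL total → factor 7.35/4.2 = 1.75
Step 2: 350 μL brought to 23.9 mL → factor 23900/350 = 68.286
Dilution factor through tube B = 1.75 × 68.286 = 119.5
[tube B] = 2.50 μM / 119.5 = 0.02092 μM = 20.9 nM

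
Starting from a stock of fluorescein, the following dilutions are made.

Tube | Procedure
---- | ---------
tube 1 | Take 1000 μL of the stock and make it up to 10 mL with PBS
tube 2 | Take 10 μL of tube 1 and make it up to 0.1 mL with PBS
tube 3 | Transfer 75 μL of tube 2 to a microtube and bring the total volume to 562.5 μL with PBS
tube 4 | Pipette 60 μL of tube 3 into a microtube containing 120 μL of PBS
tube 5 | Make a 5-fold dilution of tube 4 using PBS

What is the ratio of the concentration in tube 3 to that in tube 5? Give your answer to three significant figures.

15.0

Step 1: 1000 μL brought to 10 mL → factor 10000/1000 = 10
Step 2: 10 μL brought to 0.1 mL → factor 100/10 = 10
Step 3: 75 μL brought to 562.5 μL → factor 562.5/75 = 7.5
Step 4: 60 μL + 120 μL = 180 μL total → factor 180/60 = 3
Step 5: 5-fold → factor 5
Dilution factor to tube 3 = 750; to tube 5 = 11250
[tube 3]/[tube 5] = (factor to tube 5)/(factor to tube 3) = 11250/750 = 15.0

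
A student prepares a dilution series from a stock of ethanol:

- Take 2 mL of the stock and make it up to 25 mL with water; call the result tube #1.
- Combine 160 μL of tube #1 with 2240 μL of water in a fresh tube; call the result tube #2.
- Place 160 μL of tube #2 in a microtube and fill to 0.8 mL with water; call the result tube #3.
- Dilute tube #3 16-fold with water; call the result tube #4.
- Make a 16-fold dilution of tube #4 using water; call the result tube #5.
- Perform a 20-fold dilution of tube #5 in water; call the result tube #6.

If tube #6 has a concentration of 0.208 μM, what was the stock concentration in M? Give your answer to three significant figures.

0.998 M

Step 1: 2 mL brought to 25 mL → factor 25/2 = 12.5
Step 2: 160 μL + 2240 μL = 2400 μL total → factor 2400/160 = 15
Step 3: 160 μL brought to 0.8 mL → factor 800/160 = 5
Step 4: 16-fold → factor 16
Step 5: 16-fold → factor 16
Step 6: 20-fold → factor 20
Overall dilution factor = 12.5 × 15 × 5 × 16 × 16 × 20 = 4.8 × 10^6
Stock = 0.208 μM × 4.8 × 10^6 = 9.984 × 10^5 μM = 0.998 M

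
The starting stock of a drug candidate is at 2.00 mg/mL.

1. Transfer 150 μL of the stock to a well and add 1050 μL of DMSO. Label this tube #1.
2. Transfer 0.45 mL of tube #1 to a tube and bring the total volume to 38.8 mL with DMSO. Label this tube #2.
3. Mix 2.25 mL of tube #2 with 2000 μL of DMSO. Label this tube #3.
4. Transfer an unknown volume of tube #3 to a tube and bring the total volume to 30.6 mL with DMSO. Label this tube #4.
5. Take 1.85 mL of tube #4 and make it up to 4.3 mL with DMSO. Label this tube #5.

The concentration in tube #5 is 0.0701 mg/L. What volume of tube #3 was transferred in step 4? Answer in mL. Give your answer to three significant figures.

Step 1: 150 μL + 1050 μL = 1200 μL total → factor 1200/150 = 8
Step 2: 0.45 mL brought to 38.8 mL → factor 38.8/0.45 = 86.222
Step 3: 2.25 mL + 2000 μL = 4.25 mL total → factor 4.25/2.25 = 1.8889
Step 4: v brought to 30.6 mL → factor = 30.6 mL/v
Step 5: 1.85 mL brought to 4.3 mL → factor 4.3/1.85 = 2.3243
Product of known-step factors = 3028.4
Overall factor = 2.00 mg/mL / (0.0701 mg/L) = 28531
Step-4 factor = 28531 / 3028.4 = 9.4211
v = 30.6 mL / 9.4211 = 3.25 mL

3.25 mL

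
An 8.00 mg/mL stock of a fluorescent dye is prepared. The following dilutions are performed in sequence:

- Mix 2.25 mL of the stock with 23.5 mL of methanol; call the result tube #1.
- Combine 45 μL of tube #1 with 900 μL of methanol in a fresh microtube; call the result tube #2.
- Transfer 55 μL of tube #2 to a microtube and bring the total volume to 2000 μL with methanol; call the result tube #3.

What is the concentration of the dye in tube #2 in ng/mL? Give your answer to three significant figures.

Step 1: 2.25 mL + 23.5 mL = 25.75 mL total → factor 25.75/2.25 = 11.444
Step 2: 45 μL + 900 μL = 945 μL total → factor 945/45 = 21
Dilution factor through tube #2 = 11.444 × 21 = 240.33
[tube #2] = 8.00 mg/mL / 240.33 = 0.03329 mg/mL = 3.33 × 10^4 ng/mL

3.33 × 10^4 ng/mL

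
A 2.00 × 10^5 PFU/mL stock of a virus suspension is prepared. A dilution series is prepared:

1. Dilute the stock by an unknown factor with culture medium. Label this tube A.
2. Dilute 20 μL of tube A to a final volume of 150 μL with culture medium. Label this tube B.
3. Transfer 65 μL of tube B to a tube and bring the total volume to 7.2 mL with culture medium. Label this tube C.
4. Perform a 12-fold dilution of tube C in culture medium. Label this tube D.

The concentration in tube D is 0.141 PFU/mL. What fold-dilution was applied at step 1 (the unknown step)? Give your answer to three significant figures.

Step 1: unknown factor x
Step 2: 20 μL brought to 150 μL → factor 150/20 = 7.5
Step 3: 65 μL brought to 7.2 mL → factor 7200/65 = 110.77
Step 4: 12-fold → factor 12
Product of known-step factors = 9969.2
Overall factor = 2.00 × 10^5 PFU/mL / (0.141 PFU/mL) = 1.4184 × 10^6
x = 1.4184 × 10^6 / 9969.2 = 142

142-fold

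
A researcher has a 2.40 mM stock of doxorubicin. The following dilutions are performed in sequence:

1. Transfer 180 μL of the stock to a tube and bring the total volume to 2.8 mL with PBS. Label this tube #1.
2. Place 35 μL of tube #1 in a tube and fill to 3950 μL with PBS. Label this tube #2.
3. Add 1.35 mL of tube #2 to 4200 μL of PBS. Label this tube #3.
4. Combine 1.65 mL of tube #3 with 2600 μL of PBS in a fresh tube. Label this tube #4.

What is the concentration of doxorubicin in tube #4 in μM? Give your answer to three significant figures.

Step 1: 180 μL brought to 2.8 mL → factor 2800/180 = 15.556
Step 2: 35 μL brought to 3950 μL → factor 3950/35 = 112.86
Step 3: 1.35 mL + 4200 μL = 5.55 mL total → factor 5.55/1.35 = 4.1111
Step 4: 1.65 mL + 2600 μL = 4.25 mL total → factor 4.25/1.65 = 2.5758
Overall dilution factor = 15.556 × 112.86 × 4.1111 × 2.5758 = 18590
Final = 2.40 mM / 18590 = 0.0001291 mM = 0.129 μM

0.129 μM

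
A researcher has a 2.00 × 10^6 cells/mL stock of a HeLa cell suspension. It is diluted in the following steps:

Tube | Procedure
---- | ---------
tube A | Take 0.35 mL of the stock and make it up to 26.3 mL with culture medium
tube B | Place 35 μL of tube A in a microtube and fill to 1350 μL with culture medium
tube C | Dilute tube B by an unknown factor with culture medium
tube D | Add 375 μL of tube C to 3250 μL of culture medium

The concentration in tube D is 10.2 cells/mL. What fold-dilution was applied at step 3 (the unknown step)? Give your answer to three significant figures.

Step 1: 0.35 mL brought to 26.3 mL → factor 26.3/0.35 = 75.143
Step 2: 35 μL brought to 1350 μL → factor 1350/35 = 38.571
Step 3: unknown factor x
Step 4: 375 μL + 3250 μL = 3625 μL total → factor 3625/375 = 9.6667
Product of known-step factors = 28018
Overall factor = 2.00 × 10^6 cells/mL / (10.2 cells/mL) = 1.9608 × 10^5
x = 1.9608 × 10^5 / 28018 = 7.00

7.00-fold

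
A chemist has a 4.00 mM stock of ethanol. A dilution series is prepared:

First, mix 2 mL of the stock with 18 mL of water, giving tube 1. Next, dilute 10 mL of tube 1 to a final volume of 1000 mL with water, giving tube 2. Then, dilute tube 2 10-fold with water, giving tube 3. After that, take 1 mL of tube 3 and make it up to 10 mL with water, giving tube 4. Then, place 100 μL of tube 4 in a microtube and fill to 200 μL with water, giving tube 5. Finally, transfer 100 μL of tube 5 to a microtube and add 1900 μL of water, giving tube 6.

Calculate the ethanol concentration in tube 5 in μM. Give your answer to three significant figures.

Step 1: 2 mL + 18 mL = 20 mL total → factor 20/2 = 10
Step 2: 10 mL brought to 1000 mL → factor 1000/10 = 100
Step 3: 10-fold → factor 10
Step 4: 1 mL brought to 10 mL → factor 10/1 = 10
Step 5: 100 μL brought to 200 μL → factor 200/100 = 2
Dilution factor through tube 5 = 10 × 100 × 10 × 10 × 2 = 2 × 10^5
[tube 5] = 4.00 mM / 2 × 10^5 = 2.000 × 10^-5 mM = 0.0200 μM

0.0200 μM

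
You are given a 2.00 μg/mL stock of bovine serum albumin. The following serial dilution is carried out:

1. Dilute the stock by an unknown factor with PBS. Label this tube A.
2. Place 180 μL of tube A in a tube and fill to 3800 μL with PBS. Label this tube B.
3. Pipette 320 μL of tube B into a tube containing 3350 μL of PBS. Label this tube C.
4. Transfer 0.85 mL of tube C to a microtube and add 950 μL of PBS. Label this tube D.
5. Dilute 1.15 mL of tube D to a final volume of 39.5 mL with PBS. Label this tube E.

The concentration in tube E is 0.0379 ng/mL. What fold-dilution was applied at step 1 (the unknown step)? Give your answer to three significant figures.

3.00-fold

Step 1: unknown factor x
Step 2: 180 μL brought to 3800 μL → factor 3800/180 = 21.111
Step 3: 320 μL + 3350 μL = 3670 μL total → factor 3670/320 = 11.469
Step 4: 0.85 mL + 950 μL = 1.8 mL total → factor 1.8/0.85 = 2.1176
Step 5: 1.15 mL brought to 39.5 mL → factor 39.5/1.15 = 34.348
Product of known-step factors = 17611
Overall factor = 2.00 μg/mL / (0.0379 ng/mL) = 52770
x = 52770 / 17611 = 3.00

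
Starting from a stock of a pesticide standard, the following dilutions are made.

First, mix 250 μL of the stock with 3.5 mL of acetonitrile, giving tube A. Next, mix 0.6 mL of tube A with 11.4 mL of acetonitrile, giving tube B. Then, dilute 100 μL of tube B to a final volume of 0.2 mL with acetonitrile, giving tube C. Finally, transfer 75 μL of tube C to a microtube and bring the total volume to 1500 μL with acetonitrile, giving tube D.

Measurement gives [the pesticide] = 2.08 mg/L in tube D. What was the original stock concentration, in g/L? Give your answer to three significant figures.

25.0 g/L

Step 1: 250 μL + 3.5 mL = 3750 μL total → factor 3750/250 = 15
Step 2: 0.6 mL + 11.4 mL = 12 mL total → factor 12/0.6 = 20
Step 3: 100 μL brought to 0.2 mL → factor 200/100 = 2
Step 4: 75 μL brought to 1500 μL → factor 1500/75 = 20
Overall dilution factor = 15 × 20 × 2 × 20 = 12000
Stock = 2.08 mg/L × 12000 = 2.496 × 10^4 mg/L = 25.0 g/L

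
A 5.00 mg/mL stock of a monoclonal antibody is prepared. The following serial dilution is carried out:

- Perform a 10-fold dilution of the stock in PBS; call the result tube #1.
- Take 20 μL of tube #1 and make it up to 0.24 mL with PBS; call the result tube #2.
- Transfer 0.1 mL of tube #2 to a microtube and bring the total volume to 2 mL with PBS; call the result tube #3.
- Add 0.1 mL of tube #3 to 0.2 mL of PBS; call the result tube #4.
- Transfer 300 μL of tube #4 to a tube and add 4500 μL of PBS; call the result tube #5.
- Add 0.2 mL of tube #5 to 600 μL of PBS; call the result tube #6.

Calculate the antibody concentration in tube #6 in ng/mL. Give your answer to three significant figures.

10.9 ng/mL

Step 1: 10-fold → factor 10
Step 2: 20 μL brought to 0.24 mL → factor 240/20 = 12
Step 3: 0.1 mL brought to 2 mL → factor 2/0.1 = 20
Step 4: 0.1 mL + 0.2 mL = 0.3 mL total → factor 0.3/0.1 = 3
Step 5: 300 μL + 4500 μL = 4800 μL total → factor 4800/300 = 16
Step 6: 0.2 mL + 600 μL = 0.8 mL total → factor 0.8/0.2 = 4
Dilution factor through tube #6 = 10 × 12 × 20 × 3 × 16 × 4 = 4.608 × 10^5
[tube #6] = 5.00 mg/mL / 4.608 × 10^5 = 1.085 × 10^-5 mg/mL = 10.9 ng/mL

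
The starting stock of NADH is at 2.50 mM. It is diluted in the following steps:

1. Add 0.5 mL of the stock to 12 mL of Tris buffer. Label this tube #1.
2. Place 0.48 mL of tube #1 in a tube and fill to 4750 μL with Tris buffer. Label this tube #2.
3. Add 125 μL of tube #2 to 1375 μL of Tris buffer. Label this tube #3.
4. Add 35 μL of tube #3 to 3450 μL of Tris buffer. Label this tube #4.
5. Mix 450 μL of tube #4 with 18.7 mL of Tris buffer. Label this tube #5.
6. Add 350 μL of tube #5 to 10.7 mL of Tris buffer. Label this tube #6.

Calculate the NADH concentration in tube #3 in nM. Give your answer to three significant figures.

Step 1: 0.5 mL + 12 mL = 12.5 mL total → factor 12.5/0.5 = 25
Step 2: 0.48 mL brought to 4750 μL → factor 4.75/0.48 = 9.8958
Step 3: 125 μL + 1375 μL = 1500 μL total → factor 1500/125 = 12
Dilution factor through tube #3 = 25 × 9.8958 × 12 = 2968.8
[tube #3] = 2.50 mM / 2968.8 = 0.0008421 mM = 842 nM

842 nM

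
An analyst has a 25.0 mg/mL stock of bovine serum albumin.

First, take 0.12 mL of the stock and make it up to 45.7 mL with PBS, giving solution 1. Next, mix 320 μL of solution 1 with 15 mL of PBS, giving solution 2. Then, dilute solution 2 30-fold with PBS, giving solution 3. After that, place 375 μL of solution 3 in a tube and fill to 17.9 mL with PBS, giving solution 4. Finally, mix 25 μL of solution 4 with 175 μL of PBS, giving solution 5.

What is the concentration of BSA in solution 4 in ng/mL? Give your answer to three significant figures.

Step 1: 0.12 mL brought to 45.7 mL → factor 45.7/0.12 = 380.83
Step 2: 320 μL + 15 mL = 15320 μL total → factor 15320/320 = 47.875
Step 3: 30-fold → factor 30
Step 4: 375 μL brought to 17.9 mL → factor 17900/375 = 47.733
Dilution factor through solution 4 = 380.83 × 47.875 × 30 × 47.733 = 2.6109 × 10^7
[solution 4] = 25.0 mg/mL / 2.6109 × 10^7 = 9.575 × 10^-7 mg/mL = 0.958 ng/mL

0.958 ng/mL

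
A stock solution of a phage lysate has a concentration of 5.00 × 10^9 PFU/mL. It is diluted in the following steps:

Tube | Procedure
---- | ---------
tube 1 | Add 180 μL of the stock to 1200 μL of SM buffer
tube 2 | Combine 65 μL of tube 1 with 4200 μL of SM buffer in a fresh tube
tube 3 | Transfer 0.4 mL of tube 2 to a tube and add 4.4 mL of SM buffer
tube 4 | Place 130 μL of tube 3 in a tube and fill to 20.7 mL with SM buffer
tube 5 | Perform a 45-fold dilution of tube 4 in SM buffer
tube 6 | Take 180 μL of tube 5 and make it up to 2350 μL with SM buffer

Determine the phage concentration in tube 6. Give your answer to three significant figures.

8.85 PFU/mL

Step 1: 180 μL + 1200 μL = 1380 μL total → factor 1380/180 = 7.6667
Step 2: 65 μL + 4200 μL = 4265 μL total → factor 4265/65 = 65.615
Step 3: 0.4 mL + 4.4 mL = 4.8 mL total → factor 4.8/0.4 = 12
Step 4: 130 μL brought to 20.7 mL → factor 20700/130 = 159.23
Step 5: 45-fold → factor 45
Step 6: 180 μL brought to 2350 μL → factor 2350/180 = 13.056
Overall dilution factor = 7.6667 × 65.615 × 12 × 159.23 × 45 × 13.056 = 5.6471 × 10^8
Final = 5.00 × 10^9 PFU/mL / 5.6471 × 10^8 = 8.85 PFU/mL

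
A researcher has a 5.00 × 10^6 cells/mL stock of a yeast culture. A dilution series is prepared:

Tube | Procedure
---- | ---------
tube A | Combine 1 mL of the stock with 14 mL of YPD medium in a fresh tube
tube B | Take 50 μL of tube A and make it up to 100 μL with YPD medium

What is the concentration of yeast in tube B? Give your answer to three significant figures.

Step 1: 1 mL + 14 mL = 15 mL total → factor 15/1 = 15
Step 2: 50 μL brought to 100 μL → factor 100/50 = 2
Overall dilution factor = 15 × 2 = 30
Final = 5.00 × 10^6 cells/mL / 30 = 1.67 × 10^5 cells/mL

1.67 × 10^5 cells/mL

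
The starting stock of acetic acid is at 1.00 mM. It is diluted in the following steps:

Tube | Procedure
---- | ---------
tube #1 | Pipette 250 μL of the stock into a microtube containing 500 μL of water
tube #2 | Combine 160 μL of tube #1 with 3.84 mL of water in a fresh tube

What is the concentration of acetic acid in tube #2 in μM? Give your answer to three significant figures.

Step 1: 250 μL + 500 μL = 750 μL total → factor 750/250 = 3
Step 2: 160 μL + 3.84 mL = 4000 μL total → factor 4000/160 = 25
Overall dilution factor = 3 × 25 = 75
Final = 1.00 mM / 75 = 0.01333 mM = 13.3 μM

13.3 μM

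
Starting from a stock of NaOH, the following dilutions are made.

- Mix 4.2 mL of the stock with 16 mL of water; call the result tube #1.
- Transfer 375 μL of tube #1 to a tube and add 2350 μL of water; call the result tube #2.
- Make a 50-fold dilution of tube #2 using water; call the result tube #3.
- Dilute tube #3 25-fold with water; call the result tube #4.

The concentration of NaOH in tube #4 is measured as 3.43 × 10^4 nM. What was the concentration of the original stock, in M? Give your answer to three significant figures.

Step 1: 4.2 mL + 16 mL = 20.2 mL total → factor 20.2/4.2 = 4.8095
Step 2: 375 μL + 2350 μL = 2725 μL total → factor 2725/375 = 7.2667
Step 3: 50-fold → factor 50
Step 4: 25-fold → factor 25
Overall dilution factor = 4.8095 × 7.2667 × 50 × 25 = 43687
Stock = 3.43 × 10^4 nM × 43687 = 1.498 × 10^9 nM = 1.50 M

1.50 M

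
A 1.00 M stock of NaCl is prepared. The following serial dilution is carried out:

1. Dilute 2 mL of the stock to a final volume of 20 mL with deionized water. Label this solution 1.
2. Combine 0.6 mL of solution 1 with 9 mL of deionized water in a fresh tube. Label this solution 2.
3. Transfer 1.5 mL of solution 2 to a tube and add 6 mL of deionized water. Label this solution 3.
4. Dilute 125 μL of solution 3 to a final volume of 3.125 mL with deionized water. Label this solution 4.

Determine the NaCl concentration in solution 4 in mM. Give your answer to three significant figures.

0.0500 mM

Step 1: 2 mL brought to 20 mL → factor 20/2 = 10
Step 2: 0.6 mL + 9 mL = 9.6 mL total → factor 9.6/0.6 = 16
Step 3: 1.5 mL + 6 mL = 7.5 mL total → factor 7.5/1.5 = 5
Step 4: 125 μL brought to 3.125 mL → factor 3125/125 = 25
Overall dilution factor = 10 × 16 × 5 × 25 = 20000
Final = 1.00 M / 20000 = 5.000 × 10^-5 M = 0.0500 mM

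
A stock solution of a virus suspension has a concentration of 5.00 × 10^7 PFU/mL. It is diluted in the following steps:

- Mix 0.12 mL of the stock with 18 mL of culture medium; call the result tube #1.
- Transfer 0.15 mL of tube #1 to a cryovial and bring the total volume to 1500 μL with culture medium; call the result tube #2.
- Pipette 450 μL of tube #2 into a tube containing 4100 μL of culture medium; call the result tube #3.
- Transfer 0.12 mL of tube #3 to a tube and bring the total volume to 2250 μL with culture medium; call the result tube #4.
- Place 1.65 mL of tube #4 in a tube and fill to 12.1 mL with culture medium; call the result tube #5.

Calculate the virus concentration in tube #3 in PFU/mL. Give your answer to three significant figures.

3.27 × 10^3 PFU/mL

Step 1: 0.12 mL + 18 mL = 18.12 mL total → factor 18.12/0.12 = 151
Step 2: 0.15 mL brought to 1500 μL → factor 1.5/0.15 = 10
Step 3: 450 μL + 4100 μL = 4550 μL total → factor 4550/450 = 10.111
Dilution factor through tube #3 = 151 × 10 × 10.111 = 15268
[tube #3] = 5.00 × 10^7 PFU/mL / 15268 = 3.27 × 10^3 PFU/mL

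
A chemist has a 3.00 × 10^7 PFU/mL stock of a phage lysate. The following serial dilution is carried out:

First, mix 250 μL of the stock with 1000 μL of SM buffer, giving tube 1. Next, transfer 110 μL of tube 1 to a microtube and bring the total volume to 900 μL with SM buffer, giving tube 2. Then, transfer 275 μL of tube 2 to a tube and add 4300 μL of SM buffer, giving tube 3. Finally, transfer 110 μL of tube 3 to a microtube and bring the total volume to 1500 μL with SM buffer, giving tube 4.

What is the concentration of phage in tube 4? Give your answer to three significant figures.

3.23 × 10^3 PFU/mL

Step 1: 250 μL + 1000 μL = 1250 μL total → factor 1250/250 = 5
Step 2: 110 μL brought to 900 μL → factor 900/110 = 8.1818
Step 3: 275 μL + 4300 μL = 4575 μL total → factor 4575/275 = 16.636
Step 4: 110 μL brought to 1500 μL → factor 1500/110 = 13.636
Dilution factor through tube 4 = 5 × 8.1818 × 16.636 × 13.636 = 9280.6
[tube 4] = 3.00 × 10^7 PFU/mL / 9280.6 = 3.23 × 10^3 PFU/mL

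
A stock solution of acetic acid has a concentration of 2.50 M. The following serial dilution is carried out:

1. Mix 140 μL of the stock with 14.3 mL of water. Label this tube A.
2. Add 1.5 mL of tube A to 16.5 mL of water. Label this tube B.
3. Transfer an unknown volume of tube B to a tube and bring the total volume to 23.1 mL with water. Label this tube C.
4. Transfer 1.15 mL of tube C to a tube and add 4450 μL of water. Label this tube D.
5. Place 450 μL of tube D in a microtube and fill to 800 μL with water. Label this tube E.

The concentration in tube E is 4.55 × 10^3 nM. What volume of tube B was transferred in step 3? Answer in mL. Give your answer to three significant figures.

0.450 mL

Step 1: 140 μL + 14.3 mL = 14440 μL total → factor 14440/140 = 103.14
Step 2: 1.5 mL + 16.5 mL = 18 mL total → factor 18/1.5 = 12
Step 3: v brought to 23.1 mL → factor = 23.1 mL/v
Step 4: 1.15 mL + 4450 μL = 5.6 mL total → factor 5.6/1.15 = 4.8696
Step 5: 450 μL brought to 800 μL → factor 800/450 = 1.7778
Product of known-step factors = 10715
Overall factor = 2.50 M / (4.55 × 10^3 nM) = 5.4945 × 10^5
Step-3 factor = 5.4945 × 10^5 / 10715 = 51.279
v = 23.1 mL / 51.279 = 0.450 mL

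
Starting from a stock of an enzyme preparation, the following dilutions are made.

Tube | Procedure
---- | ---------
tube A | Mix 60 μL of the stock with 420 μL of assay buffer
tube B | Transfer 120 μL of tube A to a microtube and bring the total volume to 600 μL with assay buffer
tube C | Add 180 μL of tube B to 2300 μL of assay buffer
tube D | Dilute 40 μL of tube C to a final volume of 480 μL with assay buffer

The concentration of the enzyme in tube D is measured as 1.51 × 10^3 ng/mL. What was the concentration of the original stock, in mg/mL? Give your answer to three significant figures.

9.99 mg/mL

Step 1: 60 μL + 420 μL = 480 μL total → factor 480/60 = 8
Step 2: 120 μL brought to 600 μL → factor 600/120 = 5
Step 3: 180 μL + 2300 μL = 2480 μL total → factor 2480/180 = 13.778
Step 4: 40 μL brought to 480 μL → factor 480/40 = 12
Overall dilution factor = 8 × 5 × 13.778 × 12 = 6613.3
Stock = 1.51 × 10^3 ng/mL × 6613.3 = 9.986 × 10^6 ng/mL = 9.99 mg/mL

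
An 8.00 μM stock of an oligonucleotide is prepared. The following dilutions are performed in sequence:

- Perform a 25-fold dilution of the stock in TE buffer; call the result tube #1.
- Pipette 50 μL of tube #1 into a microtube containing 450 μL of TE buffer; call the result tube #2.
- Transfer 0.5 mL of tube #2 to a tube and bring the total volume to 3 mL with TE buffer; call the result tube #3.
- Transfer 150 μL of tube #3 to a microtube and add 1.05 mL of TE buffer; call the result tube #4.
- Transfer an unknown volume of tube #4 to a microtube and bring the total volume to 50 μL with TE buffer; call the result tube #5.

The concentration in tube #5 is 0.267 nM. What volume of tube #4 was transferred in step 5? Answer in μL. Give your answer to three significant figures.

Step 1: 25-fold → factor 25
Step 2: 50 μL + 450 μL = 500 μL total → factor 500/50 = 10
Step 3: 0.5 mL brought to 3 mL → factor 3/0.5 = 6
Step 4: 150 μL + 1.05 mL = 1200 μL total → factor 1200/150 = 8
Step 5: v brought to 50 μL → factor = 50 μL/v
Product of known-step factors = 12000
Overall factor = 8.00 μM / (0.267 nM) = 29963
Step-5 factor = 29963 / 12000 = 2.4969
v = 50 μL / 2.4969 = 20.0 μL

20.0 μL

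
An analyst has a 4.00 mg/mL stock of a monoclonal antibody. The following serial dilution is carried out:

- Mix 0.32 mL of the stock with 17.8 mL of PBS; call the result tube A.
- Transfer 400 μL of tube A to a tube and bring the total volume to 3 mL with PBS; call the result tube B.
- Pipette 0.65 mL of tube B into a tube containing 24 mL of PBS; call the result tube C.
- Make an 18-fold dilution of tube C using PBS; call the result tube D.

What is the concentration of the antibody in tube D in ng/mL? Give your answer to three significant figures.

Step 1: 0.32 mL + 17.8 mL = 18.12 mL total → factor 18.12/0.32 = 56.625
Step 2: 400 μL brought to 3 mL → factor 3000/400 = 7.5
Step 3: 0.65 mL + 24 mL = 24.65 mL total → factor 24.65/0.65 = 37.923
Step 4: 18-fold → factor 18
Overall dilution factor = 56.625 × 7.5 × 37.923 × 18 = 2.899 × 10^5
Final = 4.00 mg/mL / 2.899 × 10^5 = 1.380 × 10^-5 mg/mL = 13.8 ng/mL

13.8 ng/mL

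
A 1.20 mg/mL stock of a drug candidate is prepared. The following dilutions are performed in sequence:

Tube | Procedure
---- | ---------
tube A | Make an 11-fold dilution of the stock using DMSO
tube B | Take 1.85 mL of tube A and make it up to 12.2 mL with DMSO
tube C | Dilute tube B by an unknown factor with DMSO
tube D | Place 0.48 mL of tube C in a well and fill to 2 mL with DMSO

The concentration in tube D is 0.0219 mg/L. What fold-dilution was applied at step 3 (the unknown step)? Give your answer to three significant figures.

181-fold

Step 1: 11-fold → factor 11
Step 2: 1.85 mL brought to 12.2 mL → factor 12.2/1.85 = 6.5946
Step 3: unknown factor x
Step 4: 0.48 mL brought to 2 mL → factor 2/0.48 = 4.1667
Product of known-step factors = 302.25
Overall factor = 1.20 mg/mL / (0.0219 mg/L) = 54795
x = 54795 / 302.25 = 181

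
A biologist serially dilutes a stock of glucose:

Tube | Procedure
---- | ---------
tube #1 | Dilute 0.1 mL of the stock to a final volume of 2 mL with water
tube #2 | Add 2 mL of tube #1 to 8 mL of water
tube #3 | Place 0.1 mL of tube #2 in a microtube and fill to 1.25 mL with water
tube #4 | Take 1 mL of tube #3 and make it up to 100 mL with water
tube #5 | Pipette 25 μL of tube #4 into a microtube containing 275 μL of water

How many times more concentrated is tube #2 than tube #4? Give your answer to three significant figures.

1.25 × 10^3

Step 1: 0.1 mL brought to 2 mL → factor 2/0.1 = 20
Step 2: 2 mL + 8 mL = 10 mL total → factor 10/2 = 5
Step 3: 0.1 mL brought to 1.25 mL → factor 1.25/0.1 = 12.5
Step 4: 1 mL brought to 100 mL → factor 100/1 = 100
Dilution factor to tube #2 = 100; to tube #4 = 1.25 × 10^5
[tube #2]/[tube #4] = (factor to tube #4)/(factor to tube #2) = 1.25 × 10^5/100 = 1.25 × 10^3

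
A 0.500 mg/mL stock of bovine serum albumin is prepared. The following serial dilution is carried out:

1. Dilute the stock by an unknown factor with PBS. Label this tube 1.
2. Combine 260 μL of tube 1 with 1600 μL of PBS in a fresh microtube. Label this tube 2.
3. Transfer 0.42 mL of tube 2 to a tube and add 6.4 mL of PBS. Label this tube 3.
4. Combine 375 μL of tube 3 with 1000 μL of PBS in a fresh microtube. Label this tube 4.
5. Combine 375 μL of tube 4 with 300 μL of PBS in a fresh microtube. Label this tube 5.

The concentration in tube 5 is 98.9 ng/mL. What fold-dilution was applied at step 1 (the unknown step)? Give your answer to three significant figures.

6.59-fold

Step 1: unknown factor x
Step 2: 260 μL + 1600 μL = 1860 μL total → factor 1860/260 = 7.1538
Step 3: 0.42 mL + 6.4 mL = 6.82 mL total → factor 6.82/0.42 = 16.238
Step 4: 375 μL + 1000 μL = 1375 μL total → factor 1375/375 = 3.6667
Step 5: 375 μL + 300 μL = 675 μL total → factor 675/375 = 1.8
Product of known-step factors = 766.69
Overall factor = 0.500 mg/mL / (98.9 ng/mL) = 5055.6
x = 5055.6 / 766.69 = 6.59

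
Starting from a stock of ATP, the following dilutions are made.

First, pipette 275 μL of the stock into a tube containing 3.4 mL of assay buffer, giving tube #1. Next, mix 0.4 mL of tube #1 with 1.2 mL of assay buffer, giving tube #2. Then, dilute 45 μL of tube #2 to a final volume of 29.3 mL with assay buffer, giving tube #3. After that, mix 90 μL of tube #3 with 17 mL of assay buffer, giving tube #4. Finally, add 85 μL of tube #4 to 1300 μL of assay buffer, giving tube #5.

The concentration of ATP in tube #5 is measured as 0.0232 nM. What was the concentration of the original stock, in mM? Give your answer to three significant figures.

Step 1: 275 μL + 3.4 mL = 3675 μL total → factor 3675/275 = 13.364
Step 2: 0.4 mL + 1.2 mL = 1.6 mL total → factor 1.6/0.4 = 4
Step 3: 45 μL brought to 29.3 mL → factor 29300/45 = 651.11
Step 4: 90 μL + 17 mL = 17090 μL total → factor 17090/90 = 189.89
Step 5: 85 μL + 1300 μL = 1385 μL total → factor 1385/85 = 16.294
Overall dilution factor = 13.364 × 4 × 651.11 × 189.89 × 16.294 = 1.0769 × 10^8
Stock = 0.0232 nM × 1.0769 × 10^8 = 2.498 × 10^6 nM = 2.50 mM

2.50 mM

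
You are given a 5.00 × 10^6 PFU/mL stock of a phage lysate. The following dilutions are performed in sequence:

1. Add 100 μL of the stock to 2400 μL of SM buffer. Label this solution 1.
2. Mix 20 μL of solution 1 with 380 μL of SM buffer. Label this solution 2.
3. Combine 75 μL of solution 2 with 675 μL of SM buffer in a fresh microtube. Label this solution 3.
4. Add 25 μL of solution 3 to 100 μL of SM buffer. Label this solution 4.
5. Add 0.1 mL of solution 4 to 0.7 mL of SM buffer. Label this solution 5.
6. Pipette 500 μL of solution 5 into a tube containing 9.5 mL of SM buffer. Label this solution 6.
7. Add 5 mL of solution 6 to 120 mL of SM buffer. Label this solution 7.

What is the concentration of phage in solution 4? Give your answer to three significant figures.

200 PFU/mL

Step 1: 100 μL + 2400 μL = 2500 μL total → factor 2500/100 = 25
Step 2: 20 μL + 380 μL = 400 μL total → factor 400/20 = 20
Step 3: 75 μL + 675 μL = 750 μL total → factor 750/75 = 10
Step 4: 25 μL + 100 μL = 125 μL total → factor 125/25 = 5
Dilution factor through solution 4 = 25 × 20 × 10 × 5 = 25000
[solution 4] = 5.00 × 10^6 PFU/mL / 25000 = 200 PFU/mL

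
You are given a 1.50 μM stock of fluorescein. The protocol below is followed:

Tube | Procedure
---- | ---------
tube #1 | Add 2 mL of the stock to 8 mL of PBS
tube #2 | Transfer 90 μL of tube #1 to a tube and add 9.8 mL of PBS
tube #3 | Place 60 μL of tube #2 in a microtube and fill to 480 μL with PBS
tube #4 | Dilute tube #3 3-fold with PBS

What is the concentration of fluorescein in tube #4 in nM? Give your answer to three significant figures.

0.114 nM

Step 1: 2 mL + 8 mL = 10 mL total → factor 10/2 = 5
Step 2: 90 μL + 9.8 mL = 9890 μL total → factor 9890/90 = 109.89
Step 3: 60 μL brought to 480 μL → factor 480/60 = 8
Step 4: 3-fold → factor 3
Overall dilution factor = 5 × 109.89 × 8 × 3 = 13187
Final = 1.50 μM / 13187 = 0.0001138 μM = 0.114 nM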